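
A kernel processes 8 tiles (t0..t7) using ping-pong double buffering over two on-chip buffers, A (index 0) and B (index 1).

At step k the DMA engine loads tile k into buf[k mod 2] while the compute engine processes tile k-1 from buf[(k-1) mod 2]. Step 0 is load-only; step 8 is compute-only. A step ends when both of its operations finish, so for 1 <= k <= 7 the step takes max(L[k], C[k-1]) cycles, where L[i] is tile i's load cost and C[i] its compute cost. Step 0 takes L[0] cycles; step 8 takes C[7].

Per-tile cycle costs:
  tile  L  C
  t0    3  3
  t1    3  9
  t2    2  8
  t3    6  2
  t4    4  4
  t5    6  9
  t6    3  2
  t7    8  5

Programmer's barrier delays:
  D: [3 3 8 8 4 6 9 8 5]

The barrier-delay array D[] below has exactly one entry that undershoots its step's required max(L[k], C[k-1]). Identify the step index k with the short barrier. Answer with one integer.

k=0 barrier L[0]=3→3c, D[0]=3 ok
k=1 barrier max(L[1]=3,C[0]=3)→3c, D[1]=3 ok
k=2 barrier max(L[2]=2,C[1]=9)→9c, D[2]=8 SHORT
k=3 barrier max(L[3]=6,C[2]=8)→8c, D[3]=8 ok
k=4 barrier max(L[4]=4,C[3]=2)→4c, D[4]=4 ok
k=5 barrier max(L[5]=6,C[4]=4)→6c, D[5]=6 ok
k=6 barrier max(L[6]=3,C[5]=9)→9c, D[6]=9 ok
k=7 barrier max(L[7]=8,C[6]=2)→8c, D[7]=8 ok
k=8 barrier C[7]=5→5c, D[8]=5 ok

hazard at step 2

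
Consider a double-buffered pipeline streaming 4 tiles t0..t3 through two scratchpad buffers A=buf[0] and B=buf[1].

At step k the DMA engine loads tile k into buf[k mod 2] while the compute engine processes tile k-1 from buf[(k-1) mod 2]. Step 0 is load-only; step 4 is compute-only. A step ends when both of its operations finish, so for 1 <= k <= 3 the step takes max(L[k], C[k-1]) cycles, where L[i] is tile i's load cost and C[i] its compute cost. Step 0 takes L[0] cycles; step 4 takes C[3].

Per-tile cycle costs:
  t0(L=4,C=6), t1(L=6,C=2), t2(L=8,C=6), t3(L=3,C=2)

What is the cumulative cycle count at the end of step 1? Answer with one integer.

end_cycle[1] = 10

step 0: L[0]=4 → dur=4, Σ=4 | A=load:t0 B=idle [load-only]
step 1: L[1]=6 C[0]=6 → dur=6, Σ=10 | A=compute:t0 B=load:t1 [tied]
step 2: L[2]=8 C[1]=2 → dur=8, Σ=18 | A=load:t2 B=compute:t1 [load-bound]
step 3: L[3]=3 C[2]=6 → dur=6, Σ=24 | A=compute:t2 B=load:t3 [compute-bound]
step 4: C[3]=2 → dur=2, Σ=26 | A=idle B=compute:t3 [compute-only]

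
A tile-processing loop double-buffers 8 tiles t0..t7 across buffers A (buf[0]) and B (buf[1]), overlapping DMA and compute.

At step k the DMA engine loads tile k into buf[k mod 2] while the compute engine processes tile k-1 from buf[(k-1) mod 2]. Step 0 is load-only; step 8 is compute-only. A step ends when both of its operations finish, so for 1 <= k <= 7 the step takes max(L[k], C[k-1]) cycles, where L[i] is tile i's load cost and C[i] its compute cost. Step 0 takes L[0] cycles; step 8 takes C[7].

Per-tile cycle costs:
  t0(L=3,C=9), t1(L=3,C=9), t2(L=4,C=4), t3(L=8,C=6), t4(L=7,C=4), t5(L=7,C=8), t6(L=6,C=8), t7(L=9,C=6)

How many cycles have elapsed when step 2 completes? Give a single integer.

  0. 3=3c; end=3; A:t0 B:-
  1. max(3,9)=9c; end=12; A:t0 B:t1
  2. max(4,9)=9c; end=21; A:t2 B:t1
  3. max(8,4)=8c; end=29; A:t2 B:t3
  4. max(7,6)=7c; end=36; A:t4 B:t3
  5. max(7,4)=7c; end=43; A:t4 B:t5
  6. max(6,8)=8c; end=51; A:t6 B:t5
  7. max(9,8)=9c; end=60; A:t6 B:t7
  8. 6=6c; end=66; A:t6 B:t7

end_cycle[2] = 21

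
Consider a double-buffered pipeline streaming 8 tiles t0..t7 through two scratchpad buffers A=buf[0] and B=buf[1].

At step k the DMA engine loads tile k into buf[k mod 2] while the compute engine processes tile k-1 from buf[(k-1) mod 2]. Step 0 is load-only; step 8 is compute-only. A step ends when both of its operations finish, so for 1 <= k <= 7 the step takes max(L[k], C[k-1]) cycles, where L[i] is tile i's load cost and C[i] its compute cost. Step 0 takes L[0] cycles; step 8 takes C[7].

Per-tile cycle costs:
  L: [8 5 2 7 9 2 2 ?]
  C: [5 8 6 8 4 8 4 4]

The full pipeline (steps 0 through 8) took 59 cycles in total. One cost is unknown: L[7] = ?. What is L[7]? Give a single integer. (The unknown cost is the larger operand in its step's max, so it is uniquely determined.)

L[7] = 6

step 0 = dur = L[0]=8 = 8
step 1 = dur = max(L[1]=5, C[0]=5) = 5
step 2 = dur = max(L[2]=2, C[1]=8) = 8
step 3 = dur = max(L[3]=7, C[2]=6) = 7
step 4 = dur = max(L[4]=9, C[3]=8) = 9
step 5 = dur = max(L[5]=2, C[4]=4) = 4
step 6 = dur = max(L[6]=2, C[5]=8) = 8
step 7 = dur = max(L[7]=?, C[6]=4) = L[7]  (unknown; binding)
step 8 = dur = C[7]=4 = 4
sum of known step durations = 53
dur[7] = total - known = 59 - 53 = 6
L[7] is the binding max in step 7, so L[7] = dur[7] = 6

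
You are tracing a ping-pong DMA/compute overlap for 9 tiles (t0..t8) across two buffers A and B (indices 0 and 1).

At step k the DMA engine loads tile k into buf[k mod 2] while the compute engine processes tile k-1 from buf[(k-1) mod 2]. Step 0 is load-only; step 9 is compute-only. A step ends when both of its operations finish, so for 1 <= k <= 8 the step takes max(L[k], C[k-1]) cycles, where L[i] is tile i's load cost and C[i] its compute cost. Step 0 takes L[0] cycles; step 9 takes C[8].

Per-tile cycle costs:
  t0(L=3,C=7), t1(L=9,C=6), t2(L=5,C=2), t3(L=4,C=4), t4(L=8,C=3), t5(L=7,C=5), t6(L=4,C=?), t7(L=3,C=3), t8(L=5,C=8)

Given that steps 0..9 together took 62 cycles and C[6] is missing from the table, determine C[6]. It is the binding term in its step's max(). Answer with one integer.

C[6] = 7

step 0 = dur = L[0]=3 = 3
step 1 = dur = max(L[1]=9, C[0]=7) = 9
step 2 = dur = max(L[2]=5, C[1]=6) = 6
step 3 = dur = max(L[3]=4, C[2]=2) = 4
step 4 = dur = max(L[4]=8, C[3]=4) = 8
step 5 = dur = max(L[5]=7, C[4]=3) = 7
step 6 = dur = max(L[6]=4, C[5]=5) = 5
step 7 = dur = max(L[7]=3, C[6]=?) = C[6]  (unknown; binding)
step 8 = dur = max(L[8]=5, C[7]=3) = 5
step 9 = dur = C[8]=8 = 8
sum of known step durations = 55
dur[7] = total - known = 62 - 55 = 7
C[6] is the binding max in step 7, so C[6] = dur[7] = 7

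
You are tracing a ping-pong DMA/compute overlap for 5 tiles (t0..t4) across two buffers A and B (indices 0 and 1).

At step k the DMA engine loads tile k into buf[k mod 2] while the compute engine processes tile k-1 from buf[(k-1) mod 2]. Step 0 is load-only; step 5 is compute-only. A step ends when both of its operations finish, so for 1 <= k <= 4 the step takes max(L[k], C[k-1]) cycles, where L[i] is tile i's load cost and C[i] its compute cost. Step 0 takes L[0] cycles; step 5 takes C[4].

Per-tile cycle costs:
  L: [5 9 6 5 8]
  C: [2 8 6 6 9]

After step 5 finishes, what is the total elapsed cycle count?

k=0 load=t0/5c comp=- wait=5 total=5
k=1 load=t1/9c comp=t0/2c wait=9 total=14
k=2 load=t2/6c comp=t1/8c wait=8 total=22
k=3 load=t3/5c comp=t2/6c wait=6 total=28
k=4 load=t4/8c comp=t3/6c wait=8 total=36
k=5 load=- comp=t4/9c wait=9 total=45

end_cycle[5] = 45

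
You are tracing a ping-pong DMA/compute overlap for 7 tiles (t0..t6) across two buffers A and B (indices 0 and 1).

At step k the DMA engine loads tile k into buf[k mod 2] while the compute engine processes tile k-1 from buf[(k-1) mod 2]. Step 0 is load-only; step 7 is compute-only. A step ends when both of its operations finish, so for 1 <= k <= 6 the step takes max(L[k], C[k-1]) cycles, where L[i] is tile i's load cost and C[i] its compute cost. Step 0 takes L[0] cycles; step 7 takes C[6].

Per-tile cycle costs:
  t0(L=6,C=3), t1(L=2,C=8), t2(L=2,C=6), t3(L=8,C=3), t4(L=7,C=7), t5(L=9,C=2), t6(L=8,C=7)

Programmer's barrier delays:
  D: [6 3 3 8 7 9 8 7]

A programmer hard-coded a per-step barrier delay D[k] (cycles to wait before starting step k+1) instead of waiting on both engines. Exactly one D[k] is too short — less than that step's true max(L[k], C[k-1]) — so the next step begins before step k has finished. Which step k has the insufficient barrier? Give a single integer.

k=0 barrier L[0]=6→6c, D[0]=6 ok
k=1 barrier max(L[1]=2,C[0]=3)→3c, D[1]=3 ok
k=2 barrier max(L[2]=2,C[1]=8)→8c, D[2]=3 SHORT
k=3 barrier max(L[3]=8,C[2]=6)→8c, D[3]=8 ok
k=4 barrier max(L[4]=7,C[3]=3)→7c, D[4]=7 ok
k=5 barrier max(L[5]=9,C[4]=7)→9c, D[5]=9 ok
k=6 barrier max(L[6]=8,C[5]=2)→8c, D[6]=8 ok
k=7 barrier C[6]=7→7c, D[7]=7 ok

hazard at step 2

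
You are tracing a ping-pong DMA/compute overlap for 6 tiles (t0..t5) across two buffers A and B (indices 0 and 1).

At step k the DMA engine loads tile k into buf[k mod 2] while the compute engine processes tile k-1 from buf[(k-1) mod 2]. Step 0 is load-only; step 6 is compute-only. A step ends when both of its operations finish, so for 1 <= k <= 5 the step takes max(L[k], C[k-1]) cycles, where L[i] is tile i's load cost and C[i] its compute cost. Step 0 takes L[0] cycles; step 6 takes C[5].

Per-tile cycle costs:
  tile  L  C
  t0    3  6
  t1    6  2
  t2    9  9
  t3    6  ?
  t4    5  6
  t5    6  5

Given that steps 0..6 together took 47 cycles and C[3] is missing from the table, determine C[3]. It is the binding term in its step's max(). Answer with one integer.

step 0: dur = L[0]=3 = 3
step 1: dur = max(L[1]=6, C[0]=6) = 6
step 2: dur = max(L[2]=9, C[1]=2) = 9
step 3: dur = max(L[3]=6, C[2]=9) = 9
step 4: dur = max(L[4]=5, C[3]=?) = C[3]  (unknown; binding)
step 5: dur = max(L[5]=6, C[4]=6) = 6
step 6: dur = C[5]=5 = 5
sum of known step durations = 38
dur[4] = total - known = 47 - 38 = 9
C[3] is the binding max in step 4, so C[3] = dur[4] = 9

C[3] = 9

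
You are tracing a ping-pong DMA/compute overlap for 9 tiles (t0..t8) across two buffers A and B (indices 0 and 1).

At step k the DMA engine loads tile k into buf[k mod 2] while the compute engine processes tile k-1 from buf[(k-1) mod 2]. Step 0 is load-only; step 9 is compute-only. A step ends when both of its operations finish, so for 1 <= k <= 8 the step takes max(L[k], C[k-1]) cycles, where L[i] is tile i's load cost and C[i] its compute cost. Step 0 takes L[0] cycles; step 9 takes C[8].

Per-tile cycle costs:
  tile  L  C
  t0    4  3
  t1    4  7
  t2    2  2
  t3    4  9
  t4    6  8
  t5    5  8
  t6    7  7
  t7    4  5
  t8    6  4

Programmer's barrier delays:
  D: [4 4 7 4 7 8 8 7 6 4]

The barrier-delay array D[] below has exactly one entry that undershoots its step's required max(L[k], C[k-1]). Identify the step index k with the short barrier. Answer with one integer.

hazard at step 4

k=0 barrier L[0]=4→4c, D[0]=4 ok
k=1 barrier max(L[1]=4,C[0]=3)→4c, D[1]=4 ok
k=2 barrier max(L[2]=2,C[1]=7)→7c, D[2]=7 ok
k=3 barrier max(L[3]=4,C[2]=2)→4c, D[3]=4 ok
k=4 barrier max(L[4]=6,C[3]=9)→9c, D[4]=7 SHORT
k=5 barrier max(L[5]=5,C[4]=8)→8c, D[5]=8 ok
k=6 barrier max(L[6]=7,C[5]=8)→8c, D[6]=8 ok
k=7 barrier max(L[7]=4,C[6]=7)→7c, D[7]=7 ok
k=8 barrier max(L[8]=6,C[7]=5)→6c, D[8]=6 ok
k=9 barrier C[8]=4→4c, D[9]=4 ok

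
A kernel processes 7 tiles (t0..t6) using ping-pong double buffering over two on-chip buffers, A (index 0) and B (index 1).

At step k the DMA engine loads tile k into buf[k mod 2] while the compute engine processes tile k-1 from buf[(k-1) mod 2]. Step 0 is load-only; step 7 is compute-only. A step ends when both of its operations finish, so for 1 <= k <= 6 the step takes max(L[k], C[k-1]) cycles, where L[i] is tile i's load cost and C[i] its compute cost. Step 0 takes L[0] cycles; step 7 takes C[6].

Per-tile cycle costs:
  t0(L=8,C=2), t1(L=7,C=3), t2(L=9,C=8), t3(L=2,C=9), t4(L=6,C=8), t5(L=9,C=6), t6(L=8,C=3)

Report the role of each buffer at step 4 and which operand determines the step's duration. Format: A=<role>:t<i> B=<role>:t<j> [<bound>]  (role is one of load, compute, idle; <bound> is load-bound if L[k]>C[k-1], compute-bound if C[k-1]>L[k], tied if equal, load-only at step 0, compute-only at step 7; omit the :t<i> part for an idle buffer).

[0] DMA t0→A (8c) ∥ CU idle ⇒ 8c, clock 8
[1] DMA t1→B (7c) ∥ CU A:t0 (2c) ⇒ 7c, clock 15
[2] DMA t2→A (9c) ∥ CU B:t1 (3c) ⇒ 9c, clock 24
[3] DMA t3→B (2c) ∥ CU A:t2 (8c) ⇒ 8c, clock 32
[4] DMA t4→A (6c) ∥ CU B:t3 (9c) ⇒ 9c, clock 41
[5] DMA t5→B (9c) ∥ CU A:t4 (8c) ⇒ 9c, clock 50
[6] DMA t6→A (8c) ∥ CU B:t5 (6c) ⇒ 8c, clock 58
[7] DMA idle ∥ CU A:t6 (3c) ⇒ 3c, clock 61

step 4: A=load:t4 B=compute:t3 [compute-bound]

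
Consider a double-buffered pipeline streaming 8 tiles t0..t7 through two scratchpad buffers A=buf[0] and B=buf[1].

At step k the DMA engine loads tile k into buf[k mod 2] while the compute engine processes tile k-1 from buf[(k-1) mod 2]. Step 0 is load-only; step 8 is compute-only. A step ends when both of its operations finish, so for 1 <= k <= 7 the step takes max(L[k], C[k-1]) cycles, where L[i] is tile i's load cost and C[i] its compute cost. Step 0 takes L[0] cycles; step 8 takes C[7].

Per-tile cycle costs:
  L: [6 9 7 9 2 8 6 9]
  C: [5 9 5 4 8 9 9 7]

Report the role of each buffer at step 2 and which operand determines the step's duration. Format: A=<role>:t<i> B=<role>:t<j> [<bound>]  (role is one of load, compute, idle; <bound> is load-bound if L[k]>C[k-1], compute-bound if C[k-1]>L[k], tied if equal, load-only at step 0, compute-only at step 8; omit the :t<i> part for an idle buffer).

step 0: L[0]=6 → dur=6, Σ=6 | A=load:t0 B=idle [load-only]
step 1: L[1]=9 C[0]=5 → dur=9, Σ=15 | A=compute:t0 B=load:t1 [load-bound]
step 2: L[2]=7 C[1]=9 → dur=9, Σ=24 | A=load:t2 B=compute:t1 [compute-bound]
step 3: L[3]=9 C[2]=5 → dur=9, Σ=33 | A=compute:t2 B=load:t3 [load-bound]
step 4: L[4]=2 C[3]=4 → dur=4, Σ=37 | A=load:t4 B=compute:t3 [compute-bound]
step 5: L[5]=8 C[4]=8 → dur=8, Σ=45 | A=compute:t4 B=load:t5 [tied]
step 6: L[6]=6 C[5]=9 → dur=9, Σ=54 | A=load:t6 B=compute:t5 [compute-bound]
step 7: L[7]=9 C[6]=9 → dur=9, Σ=63 | A=compute:t6 B=load:t7 [tied]
step 8: C[7]=7 → dur=7, Σ=70 | A=idle B=compute:t7 [compute-only]

step 2: A=load:t2 B=compute:t1 [compute-bound]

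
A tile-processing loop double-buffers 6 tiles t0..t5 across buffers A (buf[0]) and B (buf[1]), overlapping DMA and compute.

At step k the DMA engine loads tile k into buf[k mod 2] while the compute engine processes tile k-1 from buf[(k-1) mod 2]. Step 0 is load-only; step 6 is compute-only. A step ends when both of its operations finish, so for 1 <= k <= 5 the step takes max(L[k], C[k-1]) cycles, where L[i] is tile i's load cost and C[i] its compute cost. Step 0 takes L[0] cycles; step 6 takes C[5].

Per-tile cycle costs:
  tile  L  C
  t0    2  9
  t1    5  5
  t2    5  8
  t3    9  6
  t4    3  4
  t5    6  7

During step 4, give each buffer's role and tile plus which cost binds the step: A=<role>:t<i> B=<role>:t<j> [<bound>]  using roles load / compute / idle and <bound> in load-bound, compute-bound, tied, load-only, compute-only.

  0. 2=2c; end=2; A:t0 B:-
  1. max(5,9)=9c; end=11; A:t0 B:t1
  2. max(5,5)=5c; end=16; A:t2 B:t1
  3. max(9,8)=9c; end=25; A:t2 B:t3
  4. max(3,6)=6c; end=31; A:t4 B:t3
  5. max(6,4)=6c; end=37; A:t4 B:t5
  6. 7=7c; end=44; A:t4 B:t5

step 4: A=load:t4 B=compute:t3 [compute-bound]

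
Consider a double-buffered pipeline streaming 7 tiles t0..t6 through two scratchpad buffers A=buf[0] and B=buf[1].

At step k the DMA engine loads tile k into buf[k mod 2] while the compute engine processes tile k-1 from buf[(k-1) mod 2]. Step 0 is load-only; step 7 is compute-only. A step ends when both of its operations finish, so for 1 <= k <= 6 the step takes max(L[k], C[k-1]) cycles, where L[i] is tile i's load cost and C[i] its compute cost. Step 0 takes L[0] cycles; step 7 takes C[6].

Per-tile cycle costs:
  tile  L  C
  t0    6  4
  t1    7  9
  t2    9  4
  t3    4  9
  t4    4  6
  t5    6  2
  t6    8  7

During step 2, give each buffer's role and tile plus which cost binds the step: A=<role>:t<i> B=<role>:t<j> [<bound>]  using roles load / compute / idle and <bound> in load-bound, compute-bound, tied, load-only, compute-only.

  0. 6=6c; end=6; A:t0 B:-
  1. max(7,4)=7c; end=13; A:t0 B:t1
  2. max(9,9)=9c; end=22; A:t2 B:t1
  3. max(4,4)=4c; end=26; A:t2 B:t3
  4. max(4,9)=9c; end=35; A:t4 B:t3
  5. max(6,6)=6c; end=41; A:t4 B:t5
  6. max(8,2)=8c; end=49; A:t6 B:t5
  7. 7=7c; end=56; A:t6 B:t5

step 2: A=load:t2 B=compute:t1 [tied]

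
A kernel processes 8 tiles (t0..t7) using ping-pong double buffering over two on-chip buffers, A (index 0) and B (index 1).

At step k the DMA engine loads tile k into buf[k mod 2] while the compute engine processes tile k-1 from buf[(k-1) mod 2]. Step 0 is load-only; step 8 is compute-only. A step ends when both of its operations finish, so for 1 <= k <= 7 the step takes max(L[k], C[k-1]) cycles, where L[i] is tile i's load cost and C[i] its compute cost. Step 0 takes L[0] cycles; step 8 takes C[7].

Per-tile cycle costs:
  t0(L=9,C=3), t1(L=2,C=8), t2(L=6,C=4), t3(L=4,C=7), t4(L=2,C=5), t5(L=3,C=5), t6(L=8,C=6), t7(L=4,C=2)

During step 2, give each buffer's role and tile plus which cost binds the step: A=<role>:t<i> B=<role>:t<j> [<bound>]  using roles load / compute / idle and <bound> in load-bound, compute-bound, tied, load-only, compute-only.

  0. 9=9c; end=9; A:t0 B:-
  1. max(2,3)=3c; end=12; A:t0 B:t1
  2. max(6,8)=8c; end=20; A:t2 B:t1
  3. max(4,4)=4c; end=24; A:t2 B:t3
  4. max(2,7)=7c; end=31; A:t4 B:t3
  5. max(3,5)=5c; end=36; A:t4 B:t5
  6. max(8,5)=8c; end=44; A:t6 B:t5
  7. max(4,6)=6c; end=50; A:t6 B:t7
  8. 2=2c; end=52; A:t6 B:t7

step 2: A=load:t2 B=compute:t1 [compute-bound]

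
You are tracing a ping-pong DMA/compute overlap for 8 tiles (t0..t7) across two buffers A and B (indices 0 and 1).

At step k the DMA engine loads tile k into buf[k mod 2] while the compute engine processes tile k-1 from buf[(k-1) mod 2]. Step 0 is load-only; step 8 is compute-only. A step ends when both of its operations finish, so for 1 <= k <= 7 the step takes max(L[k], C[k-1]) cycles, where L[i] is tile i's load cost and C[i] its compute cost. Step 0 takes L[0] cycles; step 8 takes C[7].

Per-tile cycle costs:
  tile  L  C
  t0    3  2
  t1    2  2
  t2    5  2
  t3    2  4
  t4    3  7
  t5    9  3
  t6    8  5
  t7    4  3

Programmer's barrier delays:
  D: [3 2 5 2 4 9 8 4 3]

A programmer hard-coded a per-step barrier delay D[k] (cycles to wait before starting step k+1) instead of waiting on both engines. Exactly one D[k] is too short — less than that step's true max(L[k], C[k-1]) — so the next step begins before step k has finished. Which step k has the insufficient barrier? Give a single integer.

step 0: need L[0]=3 = 3; D[0]=3 ok
step 1: need max(L[1]=2,C[0]=2) = 2; D[1]=2 ok
step 2: need max(L[2]=5,C[1]=2) = 5; D[2]=5 ok
step 3: need max(L[3]=2,C[2]=2) = 2; D[3]=2 ok
step 4: need max(L[4]=3,C[3]=4) = 4; D[4]=4 ok
step 5: need max(L[5]=9,C[4]=7) = 9; D[5]=9 ok
step 6: need max(L[6]=8,C[5]=3) = 8; D[6]=8 ok
step 7: need max(L[7]=4,C[6]=5) = 5; D[7]=4 SHORT
step 8: need C[7]=3 = 3; D[8]=3 ok

hazard at step 7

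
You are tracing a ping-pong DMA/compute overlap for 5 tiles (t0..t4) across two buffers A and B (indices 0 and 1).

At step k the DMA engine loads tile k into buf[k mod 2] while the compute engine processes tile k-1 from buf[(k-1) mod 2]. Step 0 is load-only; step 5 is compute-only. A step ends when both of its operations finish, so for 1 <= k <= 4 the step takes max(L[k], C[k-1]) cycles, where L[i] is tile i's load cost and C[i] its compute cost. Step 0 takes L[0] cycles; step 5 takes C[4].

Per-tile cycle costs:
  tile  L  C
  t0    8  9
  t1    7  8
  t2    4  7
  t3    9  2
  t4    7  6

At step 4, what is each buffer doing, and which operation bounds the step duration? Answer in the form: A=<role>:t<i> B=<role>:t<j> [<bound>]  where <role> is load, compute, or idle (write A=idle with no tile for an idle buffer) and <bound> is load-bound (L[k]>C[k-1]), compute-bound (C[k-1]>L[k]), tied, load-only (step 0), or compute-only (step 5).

step 4: A=load:t4 B=compute:t3 [load-bound]

[0] DMA t0→A (8c) ∥ CU idle ⇒ 8c, clock 8
[1] DMA t1→B (7c) ∥ CU A:t0 (9c) ⇒ 9c, clock 17
[2] DMA t2→A (4c) ∥ CU B:t1 (8c) ⇒ 8c, clock 25
[3] DMA t3→B (9c) ∥ CU A:t2 (7c) ⇒ 9c, clock 34
[4] DMA t4→A (7c) ∥ CU B:t3 (2c) ⇒ 7c, clock 41
[5] DMA idle ∥ CU A:t4 (6c) ⇒ 6c, clock 47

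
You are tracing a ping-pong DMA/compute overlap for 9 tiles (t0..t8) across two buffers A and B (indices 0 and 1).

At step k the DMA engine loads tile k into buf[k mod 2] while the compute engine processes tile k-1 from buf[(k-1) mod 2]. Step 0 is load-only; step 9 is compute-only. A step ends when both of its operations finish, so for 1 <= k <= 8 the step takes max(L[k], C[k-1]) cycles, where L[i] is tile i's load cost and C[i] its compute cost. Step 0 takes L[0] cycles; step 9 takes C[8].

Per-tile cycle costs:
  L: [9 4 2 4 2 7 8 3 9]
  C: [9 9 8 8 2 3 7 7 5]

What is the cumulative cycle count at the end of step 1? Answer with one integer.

[0] DMA t0→A (9c) ∥ CU idle ⇒ 9c, clock 9
[1] DMA t1→B (4c) ∥ CU A:t0 (9c) ⇒ 9c, clock 18
[2] DMA t2→A (2c) ∥ CU B:t1 (9c) ⇒ 9c, clock 27
[3] DMA t3→B (4c) ∥ CU A:t2 (8c) ⇒ 8c, clock 35
[4] DMA t4→A (2c) ∥ CU B:t3 (8c) ⇒ 8c, clock 43
[5] DMA t5→B (7c) ∥ CU A:t4 (2c) ⇒ 7c, clock 50
[6] DMA t6→A (8c) ∥ CU B:t5 (3c) ⇒ 8c, clock 58
[7] DMA t7→B (3c) ∥ CU A:t6 (7c) ⇒ 7c, clock 65
[8] DMA t8→A (9c) ∥ CU B:t7 (7c) ⇒ 9c, clock 74
[9] DMA idle ∥ CU A:t8 (5c) ⇒ 5c, clock 79

end_cycle[1] = 18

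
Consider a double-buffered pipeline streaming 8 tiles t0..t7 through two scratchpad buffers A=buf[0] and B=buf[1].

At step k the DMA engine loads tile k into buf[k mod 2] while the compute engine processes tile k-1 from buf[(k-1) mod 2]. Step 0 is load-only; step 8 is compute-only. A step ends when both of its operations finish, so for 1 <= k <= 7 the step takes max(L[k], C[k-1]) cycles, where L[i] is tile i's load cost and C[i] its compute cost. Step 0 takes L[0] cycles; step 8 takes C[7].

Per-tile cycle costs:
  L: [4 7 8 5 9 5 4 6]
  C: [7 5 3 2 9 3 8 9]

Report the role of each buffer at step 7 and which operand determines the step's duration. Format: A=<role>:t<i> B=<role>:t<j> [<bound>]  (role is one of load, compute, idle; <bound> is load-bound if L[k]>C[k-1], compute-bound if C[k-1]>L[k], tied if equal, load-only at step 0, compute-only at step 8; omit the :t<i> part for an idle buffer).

  0. 4=4c; end=4; A:t0 B:-
  1. max(7,7)=7c; end=11; A:t0 B:t1
  2. max(8,5)=8c; end=19; A:t2 B:t1
  3. max(5,3)=5c; end=24; A:t2 B:t3
  4. max(9,2)=9c; end=33; A:t4 B:t3
  5. max(5,9)=9c; end=42; A:t4 B:t5
  6. max(4,3)=4c; end=46; A:t6 B:t5
  7. max(6,8)=8c; end=54; A:t6 B:t7
  8. 9=9c; end=63; A:t6 B:t7

step 7: A=compute:t6 B=load:t7 [compute-bound]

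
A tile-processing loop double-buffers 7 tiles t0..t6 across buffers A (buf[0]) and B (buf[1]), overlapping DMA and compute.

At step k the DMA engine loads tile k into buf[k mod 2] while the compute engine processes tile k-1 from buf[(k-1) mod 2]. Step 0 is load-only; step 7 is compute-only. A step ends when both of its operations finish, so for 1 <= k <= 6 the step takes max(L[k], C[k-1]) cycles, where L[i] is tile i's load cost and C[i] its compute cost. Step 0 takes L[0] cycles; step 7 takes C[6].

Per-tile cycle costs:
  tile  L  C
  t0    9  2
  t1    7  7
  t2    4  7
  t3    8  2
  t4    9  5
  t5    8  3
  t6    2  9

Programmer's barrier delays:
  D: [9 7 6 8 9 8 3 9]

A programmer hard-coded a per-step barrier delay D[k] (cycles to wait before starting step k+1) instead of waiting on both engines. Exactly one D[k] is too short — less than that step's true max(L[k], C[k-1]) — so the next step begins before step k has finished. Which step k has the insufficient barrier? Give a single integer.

k=0 barrier L[0]=9→9c, D[0]=9 ok
k=1 barrier max(L[1]=7,C[0]=2)→7c, D[1]=7 ok
k=2 barrier max(L[2]=4,C[1]=7)→7c, D[2]=6 SHORT
k=3 barrier max(L[3]=8,C[2]=7)→8c, D[3]=8 ok
k=4 barrier max(L[4]=9,C[3]=2)→9c, D[4]=9 ok
k=5 barrier max(L[5]=8,C[4]=5)→8c, D[5]=8 ok
k=6 barrier max(L[6]=2,C[5]=3)→3c, D[6]=3 ok
k=7 barrier C[6]=9→9c, D[7]=9 ok

hazard at step 2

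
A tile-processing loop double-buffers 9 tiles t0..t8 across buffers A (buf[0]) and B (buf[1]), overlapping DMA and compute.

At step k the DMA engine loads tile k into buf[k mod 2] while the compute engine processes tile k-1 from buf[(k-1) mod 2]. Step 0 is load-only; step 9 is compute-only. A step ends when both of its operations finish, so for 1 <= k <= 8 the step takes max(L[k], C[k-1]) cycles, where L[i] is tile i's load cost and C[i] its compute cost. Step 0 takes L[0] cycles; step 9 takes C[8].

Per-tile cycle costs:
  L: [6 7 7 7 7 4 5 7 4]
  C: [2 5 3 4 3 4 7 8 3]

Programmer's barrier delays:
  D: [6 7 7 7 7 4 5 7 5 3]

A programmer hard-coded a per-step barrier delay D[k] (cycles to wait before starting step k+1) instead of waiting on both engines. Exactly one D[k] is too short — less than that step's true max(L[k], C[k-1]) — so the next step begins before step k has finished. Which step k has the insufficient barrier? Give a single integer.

step 0: need L[0]=6 = 6; D[0]=6 ok
step 1: need max(L[1]=7,C[0]=2) = 7; D[1]=7 ok
step 2: need max(L[2]=7,C[1]=5) = 7; D[2]=7 ok
step 3: need max(L[3]=7,C[2]=3) = 7; D[3]=7 ok
step 4: need max(L[4]=7,C[3]=4) = 7; D[4]=7 ok
step 5: need max(L[5]=4,C[4]=3) = 4; D[5]=4 ok
step 6: need max(L[6]=5,C[5]=4) = 5; D[6]=5 ok
step 7: need max(L[7]=7,C[6]=7) = 7; D[7]=7 ok
step 8: need max(L[8]=4,C[7]=8) = 8; D[8]=5 SHORT
step 9: need C[8]=3 = 3; D[9]=3 ok

hazard at step 8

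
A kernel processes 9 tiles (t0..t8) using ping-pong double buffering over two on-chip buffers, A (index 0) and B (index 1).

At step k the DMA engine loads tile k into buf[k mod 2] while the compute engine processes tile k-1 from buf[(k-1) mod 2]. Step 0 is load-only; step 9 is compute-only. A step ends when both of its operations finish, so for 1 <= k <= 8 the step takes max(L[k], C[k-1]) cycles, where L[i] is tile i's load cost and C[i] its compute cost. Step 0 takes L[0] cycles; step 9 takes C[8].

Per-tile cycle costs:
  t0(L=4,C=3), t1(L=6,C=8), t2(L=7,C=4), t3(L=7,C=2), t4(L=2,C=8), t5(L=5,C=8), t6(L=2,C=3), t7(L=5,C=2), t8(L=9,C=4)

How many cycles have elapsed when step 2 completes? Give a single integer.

k=0 load=t0/4c comp=- wait=4 total=4
k=1 load=t1/6c comp=t0/3c wait=6 total=10
k=2 load=t2/7c comp=t1/8c wait=8 total=18
k=3 load=t3/7c comp=t2/4c wait=7 total=25
k=4 load=t4/2c comp=t3/2c wait=2 total=27
k=5 load=t5/5c comp=t4/8c wait=8 total=35
k=6 load=t6/2c comp=t5/8c wait=8 total=43
k=7 load=t7/5c comp=t6/3c wait=5 total=48
k=8 load=t8/9c comp=t7/2c wait=9 total=57
k=9 load=- comp=t8/4c wait=4 total=61

end_cycle[2] = 18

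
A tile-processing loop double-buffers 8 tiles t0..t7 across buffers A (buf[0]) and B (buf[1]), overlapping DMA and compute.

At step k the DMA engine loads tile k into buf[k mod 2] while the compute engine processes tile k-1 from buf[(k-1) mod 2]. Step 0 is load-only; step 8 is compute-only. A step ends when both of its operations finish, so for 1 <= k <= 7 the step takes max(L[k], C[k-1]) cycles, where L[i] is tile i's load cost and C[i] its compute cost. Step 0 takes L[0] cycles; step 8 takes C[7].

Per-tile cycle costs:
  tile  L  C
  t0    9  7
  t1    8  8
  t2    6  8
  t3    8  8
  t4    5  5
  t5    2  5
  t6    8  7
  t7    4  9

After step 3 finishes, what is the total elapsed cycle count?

end_cycle[3] = 33

[0] DMA t0→A (9c) ∥ CU idle ⇒ 9c, clock 9
[1] DMA t1→B (8c) ∥ CU A:t0 (7c) ⇒ 8c, clock 17
[2] DMA t2→A (6c) ∥ CU B:t1 (8c) ⇒ 8c, clock 25
[3] DMA t3→B (8c) ∥ CU A:t2 (8c) ⇒ 8c, clock 33
[4] DMA t4→A (5c) ∥ CU B:t3 (8c) ⇒ 8c, clock 41
[5] DMA t5→B (2c) ∥ CU A:t4 (5c) ⇒ 5c, clock 46
[6] DMA t6→A (8c) ∥ CU B:t5 (5c) ⇒ 8c, clock 54
[7] DMA t7→B (4c) ∥ CU A:t6 (7c) ⇒ 7c, clock 61
[8] DMA idle ∥ CU B:t7 (9c) ⇒ 9c, clock 70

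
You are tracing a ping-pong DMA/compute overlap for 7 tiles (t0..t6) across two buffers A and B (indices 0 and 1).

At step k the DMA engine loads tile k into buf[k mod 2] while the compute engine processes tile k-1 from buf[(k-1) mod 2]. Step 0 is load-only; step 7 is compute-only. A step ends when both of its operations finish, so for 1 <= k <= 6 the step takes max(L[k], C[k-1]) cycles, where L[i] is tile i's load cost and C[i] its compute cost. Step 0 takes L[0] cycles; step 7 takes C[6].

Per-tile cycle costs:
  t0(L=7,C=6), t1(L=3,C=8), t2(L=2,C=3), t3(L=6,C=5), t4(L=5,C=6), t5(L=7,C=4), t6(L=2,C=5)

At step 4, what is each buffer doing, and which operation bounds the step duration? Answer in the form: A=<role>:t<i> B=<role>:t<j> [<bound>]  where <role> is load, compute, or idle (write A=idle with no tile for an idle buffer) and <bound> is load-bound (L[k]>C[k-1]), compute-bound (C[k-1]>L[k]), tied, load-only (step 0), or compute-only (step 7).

step 4: A=load:t4 B=compute:t3 [tied]

  0. 7=7c; end=7; A:t0 B:-
  1. max(3,6)=6c; end=13; A:t0 B:t1
  2. max(2,8)=8c; end=21; A:t2 B:t1
  3. max(6,3)=6c; end=27; A:t2 B:t3
  4. max(5,5)=5c; end=32; A:t4 B:t3
  5. max(7,6)=7c; end=39; A:t4 B:t5
  6. max(2,4)=4c; end=43; A:t6 B:t5
  7. 5=5c; end=48; A:t6 B:t5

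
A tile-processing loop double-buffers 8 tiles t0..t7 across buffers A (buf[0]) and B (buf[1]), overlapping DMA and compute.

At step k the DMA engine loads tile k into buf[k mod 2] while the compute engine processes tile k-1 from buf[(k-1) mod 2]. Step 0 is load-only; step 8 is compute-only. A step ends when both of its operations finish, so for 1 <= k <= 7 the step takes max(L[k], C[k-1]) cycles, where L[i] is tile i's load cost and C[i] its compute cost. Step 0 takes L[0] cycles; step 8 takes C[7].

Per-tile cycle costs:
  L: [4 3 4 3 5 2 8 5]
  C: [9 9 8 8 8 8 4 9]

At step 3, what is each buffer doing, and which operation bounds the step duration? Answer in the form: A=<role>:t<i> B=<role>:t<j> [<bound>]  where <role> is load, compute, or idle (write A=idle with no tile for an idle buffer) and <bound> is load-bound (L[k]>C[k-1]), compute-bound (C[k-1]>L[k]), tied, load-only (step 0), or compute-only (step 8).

step 3: A=compute:t2 B=load:t3 [compute-bound]

[0] DMA t0→A (4c) ∥ CU idle ⇒ 4c, clock 4
[1] DMA t1→B (3c) ∥ CU A:t0 (9c) ⇒ 9c, clock 13
[2] DMA t2→A (4c) ∥ CU B:t1 (9c) ⇒ 9c, clock 22
[3] DMA t3→B (3c) ∥ CU A:t2 (8c) ⇒ 8c, clock 30
[4] DMA t4→A (5c) ∥ CU B:t3 (8c) ⇒ 8c, clock 38
[5] DMA t5→B (2c) ∥ CU A:t4 (8c) ⇒ 8c, clock 46
[6] DMA t6→A (8c) ∥ CU B:t5 (8c) ⇒ 8c, clock 54
[7] DMA t7→B (5c) ∥ CU A:t6 (4c) ⇒ 5c, clock 59
[8] DMA idle ∥ CU B:t7 (9c) ⇒ 9c, clock 68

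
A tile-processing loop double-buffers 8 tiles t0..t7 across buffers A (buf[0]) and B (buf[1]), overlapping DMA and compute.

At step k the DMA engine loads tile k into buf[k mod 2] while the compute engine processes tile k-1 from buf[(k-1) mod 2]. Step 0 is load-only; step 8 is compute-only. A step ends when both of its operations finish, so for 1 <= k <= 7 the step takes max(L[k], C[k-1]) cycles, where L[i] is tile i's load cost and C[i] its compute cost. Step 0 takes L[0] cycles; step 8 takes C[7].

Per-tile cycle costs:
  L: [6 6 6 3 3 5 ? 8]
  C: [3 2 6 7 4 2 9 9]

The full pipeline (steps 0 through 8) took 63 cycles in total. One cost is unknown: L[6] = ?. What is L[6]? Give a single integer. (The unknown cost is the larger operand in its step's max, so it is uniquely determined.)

step 0 → dur = L[0]=6 = 6
step 1 → dur = max(L[1]=6, C[0]=3) = 6
step 2 → dur = max(L[2]=6, C[1]=2) = 6
step 3 → dur = max(L[3]=3, C[2]=6) = 6
step 4 → dur = max(L[4]=3, C[3]=7) = 7
step 5 → dur = max(L[5]=5, C[4]=4) = 5
step 6 → dur = max(L[6]=?, C[5]=2) = L[6]  (unknown; binding)
step 7 → dur = max(L[7]=8, C[6]=9) = 9
step 8 → dur = C[7]=9 = 9
sum of known step durations = 54
dur[6] = total - known = 63 - 54 = 9
L[6] is the binding max in step 6, so L[6] = dur[6] = 9

L[6] = 9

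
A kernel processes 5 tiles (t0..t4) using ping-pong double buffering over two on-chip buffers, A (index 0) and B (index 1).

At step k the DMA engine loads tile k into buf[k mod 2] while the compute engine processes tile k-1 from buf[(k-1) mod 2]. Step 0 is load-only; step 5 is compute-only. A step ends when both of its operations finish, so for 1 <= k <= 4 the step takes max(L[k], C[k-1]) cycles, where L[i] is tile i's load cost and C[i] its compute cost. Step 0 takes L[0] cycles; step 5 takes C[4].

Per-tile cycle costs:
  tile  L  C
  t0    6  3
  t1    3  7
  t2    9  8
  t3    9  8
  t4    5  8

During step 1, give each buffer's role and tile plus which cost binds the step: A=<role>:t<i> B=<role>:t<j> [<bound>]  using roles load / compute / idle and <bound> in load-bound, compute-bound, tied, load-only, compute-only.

k=0 load=t0/6c comp=- wait=6 total=6
k=1 load=t1/3c comp=t0/3c wait=3 total=9
k=2 load=t2/9c comp=t1/7c wait=9 total=18
k=3 load=t3/9c comp=t2/8c wait=9 total=27
k=4 load=t4/5c comp=t3/8c wait=8 total=35
k=5 load=- comp=t4/8c wait=8 total=43

step 1: A=compute:t0 B=load:t1 [tied]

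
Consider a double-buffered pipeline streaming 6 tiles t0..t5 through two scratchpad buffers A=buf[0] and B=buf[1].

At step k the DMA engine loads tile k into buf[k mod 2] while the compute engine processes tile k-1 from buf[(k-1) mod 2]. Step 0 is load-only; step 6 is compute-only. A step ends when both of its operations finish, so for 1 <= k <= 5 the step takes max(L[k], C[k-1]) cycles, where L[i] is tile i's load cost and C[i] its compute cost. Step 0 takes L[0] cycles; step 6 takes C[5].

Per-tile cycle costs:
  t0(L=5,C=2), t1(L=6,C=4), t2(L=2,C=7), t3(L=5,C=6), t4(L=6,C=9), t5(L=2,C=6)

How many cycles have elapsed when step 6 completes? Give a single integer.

end_cycle[6] = 43

step 0: L[0]=5 → dur=5, Σ=5 | A=load:t0 B=idle [load-only]
step 1: L[1]=6 C[0]=2 → dur=6, Σ=11 | A=compute:t0 B=load:t1 [load-bound]
step 2: L[2]=2 C[1]=4 → dur=4, Σ=15 | A=load:t2 B=compute:t1 [compute-bound]
step 3: L[3]=5 C[2]=7 → dur=7, Σ=22 | A=compute:t2 B=load:t3 [compute-bound]
step 4: L[4]=6 C[3]=6 → dur=6, Σ=28 | A=load:t4 B=compute:t3 [tied]
step 5: L[5]=2 C[4]=9 → dur=9, Σ=37 | A=compute:t4 B=load:t5 [compute-bound]
step 6: C[5]=6 → dur=6, Σ=43 | A=idle B=compute:t5 [compute-only]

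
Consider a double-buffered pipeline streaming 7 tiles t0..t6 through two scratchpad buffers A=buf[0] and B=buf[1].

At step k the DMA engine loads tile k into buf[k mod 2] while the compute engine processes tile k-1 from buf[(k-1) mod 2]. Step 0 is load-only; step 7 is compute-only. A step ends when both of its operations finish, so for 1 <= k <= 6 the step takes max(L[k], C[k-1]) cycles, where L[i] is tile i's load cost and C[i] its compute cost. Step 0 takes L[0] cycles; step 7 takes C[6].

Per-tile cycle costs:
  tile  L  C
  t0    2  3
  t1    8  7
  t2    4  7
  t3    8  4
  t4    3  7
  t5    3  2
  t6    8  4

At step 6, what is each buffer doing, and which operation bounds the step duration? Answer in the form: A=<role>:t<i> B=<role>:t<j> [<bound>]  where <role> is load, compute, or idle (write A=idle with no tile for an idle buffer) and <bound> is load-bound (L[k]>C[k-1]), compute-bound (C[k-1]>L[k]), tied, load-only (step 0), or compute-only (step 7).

step 0: L[0]=2 → dur=2, Σ=2 | A=load:t0 B=idle [load-only]
step 1: L[1]=8 C[0]=3 → dur=8, Σ=10 | A=compute:t0 B=load:t1 [load-bound]
step 2: L[2]=4 C[1]=7 → dur=7, Σ=17 | A=load:t2 B=compute:t1 [compute-bound]
step 3: L[3]=8 C[2]=7 → dur=8, Σ=25 | A=compute:t2 B=load:t3 [load-bound]
step 4: L[4]=3 C[3]=4 → dur=4, Σ=29 | A=load:t4 B=compute:t3 [compute-bound]
step 5: L[5]=3 C[4]=7 → dur=7, Σ=36 | A=compute:t4 B=load:t5 [compute-bound]
step 6: L[6]=8 C[5]=2 → dur=8, Σ=44 | A=load:t6 B=compute:t5 [load-bound]
step 7: C[6]=4 → dur=4, Σ=48 | A=compute:t6 B=idle [compute-only]

step 6: A=load:t6 B=compute:t5 [load-bound]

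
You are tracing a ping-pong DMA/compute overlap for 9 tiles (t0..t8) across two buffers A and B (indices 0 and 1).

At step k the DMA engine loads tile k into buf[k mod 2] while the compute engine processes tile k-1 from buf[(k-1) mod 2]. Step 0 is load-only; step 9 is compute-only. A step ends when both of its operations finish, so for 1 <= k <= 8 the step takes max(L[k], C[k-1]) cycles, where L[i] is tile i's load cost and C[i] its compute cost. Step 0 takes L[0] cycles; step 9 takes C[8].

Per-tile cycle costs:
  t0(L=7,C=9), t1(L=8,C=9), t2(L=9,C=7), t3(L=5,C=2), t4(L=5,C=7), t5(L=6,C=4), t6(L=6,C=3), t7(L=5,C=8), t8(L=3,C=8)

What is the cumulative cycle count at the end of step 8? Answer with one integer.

end_cycle[8] = 63

  0. 7=7c; end=7; A:t0 B:-
  1. max(8,9)=9c; end=16; A:t0 B:t1
  2. max(9,9)=9c; end=25; A:t2 B:t1
  3. max(5,7)=7c; end=32; A:t2 B:t3
  4. max(5,2)=5c; end=37; A:t4 B:t3
  5. max(6,7)=7c; end=44; A:t4 B:t5
  6. max(6,4)=6c; end=50; A:t6 B:t5
  7. max(5,3)=5c; end=55; A:t6 B:t7
  8. max(3,8)=8c; end=63; A:t8 B:t7
  9. 8=8c; end=71; A:t8 B:t7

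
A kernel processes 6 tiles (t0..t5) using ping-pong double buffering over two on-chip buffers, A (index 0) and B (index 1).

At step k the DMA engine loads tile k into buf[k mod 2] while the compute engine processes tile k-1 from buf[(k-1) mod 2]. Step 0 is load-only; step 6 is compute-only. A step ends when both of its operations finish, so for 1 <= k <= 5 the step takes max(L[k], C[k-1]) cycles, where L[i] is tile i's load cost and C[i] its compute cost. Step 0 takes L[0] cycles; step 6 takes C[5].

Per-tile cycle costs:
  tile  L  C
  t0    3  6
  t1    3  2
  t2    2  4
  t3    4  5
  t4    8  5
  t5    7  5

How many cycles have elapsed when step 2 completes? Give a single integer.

end_cycle[2] = 11

[0] DMA t0→A (3c) ∥ CU idle ⇒ 3c, clock 3
[1] DMA t1→B (3c) ∥ CU A:t0 (6c) ⇒ 6c, clock 9
[2] DMA t2→A (2c) ∥ CU B:t1 (2c) ⇒ 2c, clock 11
[3] DMA t3→B (4c) ∥ CU A:t2 (4c) ⇒ 4c, clock 15
[4] DMA t4→A (8c) ∥ CU B:t3 (5c) ⇒ 8c, clock 23
[5] DMA t5→B (7c) ∥ CU A:t4 (5c) ⇒ 7c, clock 30
[6] DMA idle ∥ CU B:t5 (5c) ⇒ 5c, clock 35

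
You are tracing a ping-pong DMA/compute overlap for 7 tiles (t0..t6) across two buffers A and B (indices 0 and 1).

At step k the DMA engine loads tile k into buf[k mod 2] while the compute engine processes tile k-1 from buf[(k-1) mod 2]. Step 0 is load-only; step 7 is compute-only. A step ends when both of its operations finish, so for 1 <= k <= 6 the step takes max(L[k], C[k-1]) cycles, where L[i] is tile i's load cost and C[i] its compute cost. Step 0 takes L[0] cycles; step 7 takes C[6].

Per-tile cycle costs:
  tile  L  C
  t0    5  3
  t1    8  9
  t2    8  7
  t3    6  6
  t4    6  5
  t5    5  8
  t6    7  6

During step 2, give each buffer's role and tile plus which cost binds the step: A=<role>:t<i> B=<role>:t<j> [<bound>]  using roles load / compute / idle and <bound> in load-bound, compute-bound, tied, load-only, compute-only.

step 0: L[0]=5 → dur=5, Σ=5 | A=load:t0 B=idle [load-only]
step 1: L[1]=8 C[0]=3 → dur=8, Σ=13 | A=compute:t0 B=load:t1 [load-bound]
step 2: L[2]=8 C[1]=9 → dur=9, Σ=22 | A=load:t2 B=compute:t1 [compute-bound]
step 3: L[3]=6 C[2]=7 → dur=7, Σ=29 | A=compute:t2 B=load:t3 [compute-bound]
step 4: L[4]=6 C[3]=6 → dur=6, Σ=35 | A=load:t4 B=compute:t3 [tied]
step 5: L[5]=5 C[4]=5 → dur=5, Σ=40 | A=compute:t4 B=load:t5 [tied]
step 6: L[6]=7 C[5]=8 → dur=8, Σ=48 | A=load:t6 B=compute:t5 [compute-bound]
step 7: C[6]=6 → dur=6, Σ=54 | A=compute:t6 B=idle [compute-only]

step 2: A=load:t2 B=compute:t1 [compute-bound]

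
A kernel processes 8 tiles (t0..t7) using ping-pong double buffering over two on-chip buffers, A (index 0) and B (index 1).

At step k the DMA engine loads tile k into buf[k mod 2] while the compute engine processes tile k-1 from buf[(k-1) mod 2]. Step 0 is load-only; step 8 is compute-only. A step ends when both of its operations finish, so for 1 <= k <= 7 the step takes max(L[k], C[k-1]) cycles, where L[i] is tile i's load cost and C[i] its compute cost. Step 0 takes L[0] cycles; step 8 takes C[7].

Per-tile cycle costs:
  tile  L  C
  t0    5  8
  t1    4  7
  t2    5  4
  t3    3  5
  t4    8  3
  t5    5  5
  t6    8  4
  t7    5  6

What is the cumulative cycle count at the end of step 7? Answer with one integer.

k=0 load=t0/5c comp=- wait=5 total=5
k=1 load=t1/4c comp=t0/8c wait=8 total=13
k=2 load=t2/5c comp=t1/7c wait=7 total=20
k=3 load=t3/3c comp=t2/4c wait=4 total=24
k=4 load=t4/8c comp=t3/5c wait=8 total=32
k=5 load=t5/5c comp=t4/3c wait=5 total=37
k=6 load=t6/8c comp=t5/5c wait=8 total=45
k=7 load=t7/5c comp=t6/4c wait=5 total=50
k=8 load=- comp=t7/6c wait=6 total=56

end_cycle[7] = 50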